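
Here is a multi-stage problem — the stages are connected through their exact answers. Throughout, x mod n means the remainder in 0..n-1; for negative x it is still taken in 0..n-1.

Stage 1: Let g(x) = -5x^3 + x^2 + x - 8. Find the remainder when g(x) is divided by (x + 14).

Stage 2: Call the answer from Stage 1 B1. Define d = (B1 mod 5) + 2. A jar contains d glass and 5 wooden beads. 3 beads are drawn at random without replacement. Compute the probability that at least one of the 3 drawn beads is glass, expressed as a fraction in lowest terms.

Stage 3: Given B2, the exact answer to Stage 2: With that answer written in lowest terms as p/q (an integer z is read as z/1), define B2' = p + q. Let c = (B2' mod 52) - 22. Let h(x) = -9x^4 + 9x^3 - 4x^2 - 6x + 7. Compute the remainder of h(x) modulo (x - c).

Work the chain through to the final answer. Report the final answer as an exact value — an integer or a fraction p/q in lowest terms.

-99333

Stage 1: remainder = value at the root: -5*(-14)^3 + 1*(-14)^2 + 1*(-14)^1 - 8 = (13720) + (196) + (-14) + (-8) = 13894; answer 13894
Stage 2: B1 = 13894; d = 6; total draws C(11,3) = 165; complement C(5,3) = 10; favorable 165 - 10 = 155; P = 31/33; answer 31/33
Stage 3: B2 = 31/33; threaded value p + q = 64; c = -10; remainder = value at the root: -9*(-10)^4 + 9*(-10)^3 - 4*(-10)^2 - 6*(-10)^1 + 7 = (-90000) + (-9000) + (-400) + (60) + (7) = -99333; answer -99333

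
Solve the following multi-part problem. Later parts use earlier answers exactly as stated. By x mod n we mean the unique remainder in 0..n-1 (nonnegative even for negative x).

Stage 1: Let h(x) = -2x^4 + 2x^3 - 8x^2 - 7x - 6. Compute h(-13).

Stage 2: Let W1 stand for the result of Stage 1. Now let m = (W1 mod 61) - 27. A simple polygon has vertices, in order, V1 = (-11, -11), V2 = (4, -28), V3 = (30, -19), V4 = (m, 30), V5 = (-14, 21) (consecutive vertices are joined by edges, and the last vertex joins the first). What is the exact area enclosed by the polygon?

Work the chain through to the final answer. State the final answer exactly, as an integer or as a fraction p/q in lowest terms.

3621/2

Stage 1: -2*(-13)^4 + 2*(-13)^3 - 8*(-13)^2 - 7*(-13)^1 - 6 = (-57122) + (-4394) + (-1352) + (91) + (-6) = -62783; answer -62783
Stage 2: W1 = -62783; m = 20; cross terms: (-11*-28 - 4*-11)=352, (4*-19 - 30*-28)=764, (30*30 - 20*-19)=1280, (20*21 - -14*30)=840, (-14*-11 - -11*21)=385; twice the area = |3621| = 3621; area = 3621/2; answer 3621/2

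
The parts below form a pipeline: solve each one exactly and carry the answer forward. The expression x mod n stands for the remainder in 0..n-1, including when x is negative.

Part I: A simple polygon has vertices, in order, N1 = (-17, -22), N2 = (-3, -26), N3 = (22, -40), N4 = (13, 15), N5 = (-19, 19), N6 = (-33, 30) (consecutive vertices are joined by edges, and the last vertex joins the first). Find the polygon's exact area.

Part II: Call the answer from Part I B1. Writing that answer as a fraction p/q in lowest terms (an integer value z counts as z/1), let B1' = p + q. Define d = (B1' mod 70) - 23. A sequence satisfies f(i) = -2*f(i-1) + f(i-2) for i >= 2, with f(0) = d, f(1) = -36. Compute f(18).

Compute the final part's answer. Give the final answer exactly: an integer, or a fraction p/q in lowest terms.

112431828

Part I: cross terms: (-17*-26 - -3*-22)=376, (-3*-40 - 22*-26)=692, (22*15 - 13*-40)=850, (13*19 - -19*15)=532, (-19*30 - -33*19)=57, (-33*-22 - -17*30)=1236; twice the area = |3743| = 3743; area = 3743/2; answer 3743/2
Part II: B1 = 3743/2; threaded value p + q = 3745; d = 12; f(2) = -2*(-36) + 1*(12) = 84; iterating: f(2)=84, f(3)=-204, f(4)=492, f(5)=-1188, f(6)=2868, f(7)=-6924, f(8)=16716, f(9)=-40356, f(10)=97428, f(11)=-235212, f(12)=567852, f(13)=-1370916, f(14)=3309684, f(15)=-7990284, f(16)=19290252, f(17)=-46570788, f(18)=112431828; answer 112431828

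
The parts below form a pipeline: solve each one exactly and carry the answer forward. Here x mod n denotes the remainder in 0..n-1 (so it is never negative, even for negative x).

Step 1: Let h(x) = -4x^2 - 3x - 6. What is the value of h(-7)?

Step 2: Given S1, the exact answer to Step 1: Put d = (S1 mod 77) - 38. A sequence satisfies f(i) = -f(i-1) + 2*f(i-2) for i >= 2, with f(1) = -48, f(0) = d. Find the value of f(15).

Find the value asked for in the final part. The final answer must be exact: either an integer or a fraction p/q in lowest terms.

Step 1: -4*(-7)^2 - 3*(-7)^1 - 6 = (-196) + (21) + (-6) = -181; answer -181
Step 2: S1 = -181; d = 12; f(2) = -1*(-48) + 2*(12) = 72; iterating: f(2)=72, f(3)=-168, f(4)=312, f(5)=-648, f(6)=1272, f(7)=-2568, f(8)=5112, f(9)=-10248, f(10)=20472, f(11)=-40968, f(12)=81912, f(13)=-163848, f(14)=327672, f(15)=-655368; answer -655368

-655368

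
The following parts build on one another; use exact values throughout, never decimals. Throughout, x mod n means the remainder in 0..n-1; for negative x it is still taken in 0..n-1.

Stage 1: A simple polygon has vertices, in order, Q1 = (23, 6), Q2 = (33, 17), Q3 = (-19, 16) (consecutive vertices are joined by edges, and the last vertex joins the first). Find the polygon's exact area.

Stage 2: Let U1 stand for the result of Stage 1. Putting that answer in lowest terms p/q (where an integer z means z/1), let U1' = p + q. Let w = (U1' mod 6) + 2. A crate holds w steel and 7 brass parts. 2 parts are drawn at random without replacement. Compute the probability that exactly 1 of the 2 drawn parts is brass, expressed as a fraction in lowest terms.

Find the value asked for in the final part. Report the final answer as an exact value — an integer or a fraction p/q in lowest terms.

7/18

Stage 1: cross terms: (23*17 - 33*6)=193, (33*16 - -19*17)=851, (-19*6 - 23*16)=-482; twice the area = |562| = 562; area = 281; answer 281
Stage 2: U1 = 281; threaded value p + q = 282; w = 2; total draws C(9,2) = 36; favorable C(7,1)*C(2,1) = 14; P = 7/18; answer 7/18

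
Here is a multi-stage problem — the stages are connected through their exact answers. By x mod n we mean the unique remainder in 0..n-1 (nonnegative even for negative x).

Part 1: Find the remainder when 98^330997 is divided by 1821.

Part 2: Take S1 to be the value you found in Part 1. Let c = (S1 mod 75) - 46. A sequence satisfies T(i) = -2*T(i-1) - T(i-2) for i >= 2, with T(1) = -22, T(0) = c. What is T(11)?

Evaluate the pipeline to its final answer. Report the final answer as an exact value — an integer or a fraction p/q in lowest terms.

Part 1: squarings mod 1821: 98^1=98, 98^2=499, 98^4=1345, 98^8=772, 98^16=517, 98^32=1423, 98^64=1798, 98^128=529, 98^256=1228, 98^512=196, 98^1024=175, 98^2048=1489, 98^4096=964, 98^8192=586, 98^16384=1048, 98^32768=241, 98^65536=1630, 98^131072=61, 98^262144=79; 98^330997 = 98^1 * 98^4 * 98^16 * 98^32 * 98^64 * 98^128 * 98^1024 * 98^2048 * 98^65536 * 98^262144 = 53 (mod 1821); answer 53
Part 2: S1 = 53; c = 7; T(2) = -2*(-22) - 1*(7) = 37; iterating: T(2)=37, T(3)=-52, T(4)=67, T(5)=-82, T(6)=97, T(7)=-112, T(8)=127, T(9)=-142, T(10)=157, T(11)=-172; answer -172

-172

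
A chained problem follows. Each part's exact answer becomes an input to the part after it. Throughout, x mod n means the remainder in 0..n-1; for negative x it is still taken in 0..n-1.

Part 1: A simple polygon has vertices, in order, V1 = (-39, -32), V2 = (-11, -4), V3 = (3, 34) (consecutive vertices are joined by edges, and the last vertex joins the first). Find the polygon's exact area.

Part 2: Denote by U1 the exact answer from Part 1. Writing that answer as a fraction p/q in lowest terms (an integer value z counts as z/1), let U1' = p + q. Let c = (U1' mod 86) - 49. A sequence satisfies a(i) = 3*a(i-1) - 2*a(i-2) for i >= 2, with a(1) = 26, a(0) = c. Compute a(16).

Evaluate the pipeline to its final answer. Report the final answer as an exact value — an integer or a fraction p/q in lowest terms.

-262110

Part 1: cross terms: (-39*-4 - -11*-32)=-196, (-11*34 - 3*-4)=-362, (3*-32 - -39*34)=1230; twice the area = |672| = 672; area = 336; answer 336
Part 2: U1 = 336; threaded value p + q = 337; c = 30; a(2) = 3*(26) - 2*(30) = 18; iterating: a(2)=18, a(3)=2, a(4)=-30, a(5)=-94, a(6)=-222, a(7)=-478, a(8)=-990, a(9)=-2014, a(10)=-4062, a(11)=-8158, a(12)=-16350, a(13)=-32734, a(14)=-65502, a(15)=-131038, a(16)=-262110; answer -262110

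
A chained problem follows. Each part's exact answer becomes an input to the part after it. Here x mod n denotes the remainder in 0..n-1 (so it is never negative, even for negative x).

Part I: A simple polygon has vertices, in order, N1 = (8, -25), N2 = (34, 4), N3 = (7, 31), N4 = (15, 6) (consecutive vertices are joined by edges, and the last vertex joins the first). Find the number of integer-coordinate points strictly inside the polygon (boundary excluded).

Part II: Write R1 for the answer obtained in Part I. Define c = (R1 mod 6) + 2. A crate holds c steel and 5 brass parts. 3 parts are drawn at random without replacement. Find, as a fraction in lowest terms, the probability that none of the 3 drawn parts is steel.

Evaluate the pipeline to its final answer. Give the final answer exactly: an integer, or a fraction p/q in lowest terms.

5/28

Part I: cross terms: (8*4 - 34*-25)=882, (34*31 - 7*4)=1026, (7*6 - 15*31)=-423, (15*-25 - 8*6)=-423; twice the area = |1062| = 1062; area = 531; boundary points = 1 + 27 + 1 + 1 = 30; strictly interior points = area - boundary/2 + 1 = 517; answer 517
Part II: R1 = 517; c = 3; total draws C(8,3) = 56; favorable C(5,3) = 10; P = 5/28; answer 5/28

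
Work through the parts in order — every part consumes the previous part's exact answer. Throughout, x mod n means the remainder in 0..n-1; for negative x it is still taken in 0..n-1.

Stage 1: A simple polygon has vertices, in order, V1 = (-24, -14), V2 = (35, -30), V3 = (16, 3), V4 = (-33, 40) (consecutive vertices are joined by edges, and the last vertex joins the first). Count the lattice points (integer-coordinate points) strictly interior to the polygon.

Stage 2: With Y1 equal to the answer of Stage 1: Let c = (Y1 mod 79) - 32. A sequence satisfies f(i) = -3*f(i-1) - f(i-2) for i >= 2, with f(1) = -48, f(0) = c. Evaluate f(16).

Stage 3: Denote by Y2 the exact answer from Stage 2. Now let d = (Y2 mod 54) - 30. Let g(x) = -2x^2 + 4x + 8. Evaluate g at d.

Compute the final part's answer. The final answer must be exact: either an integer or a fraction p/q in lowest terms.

-1912

Stage 1: cross terms: (-24*-30 - 35*-14)=1210, (35*3 - 16*-30)=585, (16*40 - -33*3)=739, (-33*-14 - -24*40)=1422; twice the area = |3956| = 3956; area = 1978; boundary points = 1 + 1 + 1 + 9 = 12; strictly interior points = area - boundary/2 + 1 = 1973; answer 1973
Stage 2: Y1 = 1973; c = 45; f(2) = -3*(-48) - 1*(45) = 99; iterating: f(2)=99, f(3)=-249, f(4)=648, f(5)=-1695, f(6)=4437, f(7)=-11616, f(8)=30411, f(9)=-79617, f(10)=208440, f(11)=-545703, f(12)=1428669, f(13)=-3740304, f(14)=9792243, f(15)=-25636425, f(16)=67117032; answer 67117032
Stage 3: Y2 = 67117032; d = -30; -2*(-30)^2 + 4*(-30)^1 + 8 = (-1800) + (-120) + (8) = -1912; answer -1912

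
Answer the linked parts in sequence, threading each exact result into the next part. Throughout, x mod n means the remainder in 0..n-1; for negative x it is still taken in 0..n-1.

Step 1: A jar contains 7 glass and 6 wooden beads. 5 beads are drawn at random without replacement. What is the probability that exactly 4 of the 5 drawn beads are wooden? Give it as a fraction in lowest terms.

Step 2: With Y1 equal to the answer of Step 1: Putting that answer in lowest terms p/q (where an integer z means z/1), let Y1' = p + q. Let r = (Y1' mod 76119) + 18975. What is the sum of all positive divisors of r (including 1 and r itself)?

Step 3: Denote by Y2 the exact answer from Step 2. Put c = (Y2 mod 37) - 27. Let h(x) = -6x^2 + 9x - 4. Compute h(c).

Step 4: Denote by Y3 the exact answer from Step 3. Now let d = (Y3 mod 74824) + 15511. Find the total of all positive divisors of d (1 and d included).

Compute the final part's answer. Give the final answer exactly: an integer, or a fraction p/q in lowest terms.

178308

Step 1: total draws C(13,5) = 1287; favorable C(6,4)*C(7,1) = 105; P = 35/429; answer 35/429
Step 2: Y1 = 35/429; threaded value p + q = 464; r = 19439; 19439 = 7 * 2777; sigma = (1 + 7) * (1 + 2777) = 8 * 2778 = 22224; answer 22224
Step 3: Y2 = 22224; c = -3; -6*(-3)^2 + 9*(-3)^1 - 4 = (-54) + (-27) + (-4) = -85; answer -85
Step 4: Y3 = -85; d = 90250; 90250 = 2 * 5^3 * 19^2; sigma = (1 + 2) * (1 + 5 + 25 + 125) * (1 + 19 + 361) = 3 * 156 * 381 = 178308; answer 178308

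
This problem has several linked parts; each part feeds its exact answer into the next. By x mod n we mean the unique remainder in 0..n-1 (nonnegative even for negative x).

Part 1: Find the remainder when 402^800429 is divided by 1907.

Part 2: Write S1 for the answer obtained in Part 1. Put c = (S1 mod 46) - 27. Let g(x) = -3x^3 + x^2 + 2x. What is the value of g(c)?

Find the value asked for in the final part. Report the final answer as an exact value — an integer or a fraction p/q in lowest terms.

Part 1: squarings mod 1907: 402^1=402, 402^2=1416, 402^4=799, 402^8=1463, 402^16=715, 402^32=149, 402^64=1224, 402^128=1181, 402^256=744, 402^512=506, 402^1024=498, 402^2048=94, 402^4096=1208, 402^8192=409, 402^16384=1372, 402^32768=175, 402^65536=113, 402^131072=1327, 402^262144=768, 402^524288=561; 402^800429 = 402^1 * 402^4 * 402^8 * 402^32 * 402^128 * 402^512 * 402^1024 * 402^4096 * 402^8192 * 402^262144 * 402^524288 = 903 (mod 1907); answer 903
Part 2: S1 = 903; c = 2; -3*(2)^3 + 1*(2)^2 + 2*(2)^1 = (-24) + (4) + (4) = -16; answer -16

-16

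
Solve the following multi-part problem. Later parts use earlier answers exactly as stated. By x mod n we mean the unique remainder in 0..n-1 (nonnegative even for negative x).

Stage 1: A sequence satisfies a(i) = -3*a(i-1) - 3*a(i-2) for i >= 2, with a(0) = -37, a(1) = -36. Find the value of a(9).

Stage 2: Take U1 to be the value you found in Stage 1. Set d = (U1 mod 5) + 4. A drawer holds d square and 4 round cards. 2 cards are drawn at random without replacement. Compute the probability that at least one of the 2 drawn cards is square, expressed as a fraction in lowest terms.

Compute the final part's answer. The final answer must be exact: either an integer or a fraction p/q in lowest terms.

49/55

Stage 1: a(2) = -3*(-36) - 3*(-37) = 219; iterating: a(2)=219, a(3)=-549, a(4)=990, a(5)=-1323, a(6)=999, a(7)=972, a(8)=-5913, a(9)=14823; answer 14823
Stage 2: U1 = 14823; d = 7; total draws C(11,2) = 55; complement C(4,2) = 6; favorable 55 - 6 = 49; P = 49/55; answer 49/55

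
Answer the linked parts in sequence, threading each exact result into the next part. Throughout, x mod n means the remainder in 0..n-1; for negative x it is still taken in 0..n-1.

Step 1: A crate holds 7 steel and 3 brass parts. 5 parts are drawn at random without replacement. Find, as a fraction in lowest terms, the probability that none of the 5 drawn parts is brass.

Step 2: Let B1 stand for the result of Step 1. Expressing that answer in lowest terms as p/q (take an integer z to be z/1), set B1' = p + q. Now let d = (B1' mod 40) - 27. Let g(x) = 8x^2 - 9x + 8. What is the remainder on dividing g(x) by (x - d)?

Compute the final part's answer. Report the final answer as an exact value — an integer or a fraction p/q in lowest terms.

1702

Step 1: total draws C(10,5) = 252; favorable C(7,5) = 21; P = 1/12; answer 1/12
Step 2: B1 = 1/12; threaded value p + q = 13; d = -14; remainder = value at the root: 8*(-14)^2 - 9*(-14)^1 + 8 = (1568) + (126) + (8) = 1702; answer 1702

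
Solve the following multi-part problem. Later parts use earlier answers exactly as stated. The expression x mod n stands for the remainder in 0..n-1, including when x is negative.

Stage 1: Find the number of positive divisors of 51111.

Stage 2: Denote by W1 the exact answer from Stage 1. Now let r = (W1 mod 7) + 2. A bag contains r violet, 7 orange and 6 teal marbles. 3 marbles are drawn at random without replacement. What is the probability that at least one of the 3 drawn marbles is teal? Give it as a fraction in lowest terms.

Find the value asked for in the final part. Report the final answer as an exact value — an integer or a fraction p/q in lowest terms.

Stage 1: 51111 = 3^4 * 631; number of divisors = (4+1) * (1+1) = 10; answer 10
Stage 2: W1 = 10; r = 5; total draws C(18,3) = 816; complement C(12,3) = 220; favorable 816 - 220 = 596; P = 149/204; answer 149/204

149/204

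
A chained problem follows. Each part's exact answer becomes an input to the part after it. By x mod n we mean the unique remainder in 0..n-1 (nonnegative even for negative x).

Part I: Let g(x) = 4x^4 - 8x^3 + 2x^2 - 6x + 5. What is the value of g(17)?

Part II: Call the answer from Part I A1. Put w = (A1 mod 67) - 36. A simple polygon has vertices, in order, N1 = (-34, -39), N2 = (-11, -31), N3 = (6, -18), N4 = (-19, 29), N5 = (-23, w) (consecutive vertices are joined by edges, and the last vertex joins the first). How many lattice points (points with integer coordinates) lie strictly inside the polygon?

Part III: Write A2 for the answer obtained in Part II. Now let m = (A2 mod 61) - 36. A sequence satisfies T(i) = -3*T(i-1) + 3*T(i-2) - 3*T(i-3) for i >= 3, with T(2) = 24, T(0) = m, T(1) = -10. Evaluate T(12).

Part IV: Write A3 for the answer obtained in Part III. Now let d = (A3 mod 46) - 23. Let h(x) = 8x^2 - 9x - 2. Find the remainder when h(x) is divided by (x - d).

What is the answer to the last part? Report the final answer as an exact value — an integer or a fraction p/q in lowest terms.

Part I: 4*(17)^4 - 8*(17)^3 + 2*(17)^2 - 6*(17)^1 + 5 = (334084) + (-39304) + (578) + (-102) + (5) = 295261; answer 295261
Part II: A1 = 295261; w = 23; cross terms: (-34*-31 - -11*-39)=625, (-11*-18 - 6*-31)=384, (6*29 - -19*-18)=-168, (-19*23 - -23*29)=230, (-23*-39 - -34*23)=1679; twice the area = |2750| = 2750; area = 1375; boundary points = 1 + 1 + 1 + 2 + 1 = 6; strictly interior points = area - boundary/2 + 1 = 1373; answer 1373
Part III: A2 = 1373; m = -5; T(3) = -3*(24) + 3*(-10) - 3*(-5) = -87; iterating: T(3)=-87, T(4)=363, T(5)=-1422, T(6)=5616, T(7)=-22203, T(8)=87723, T(9)=-346626, T(10)=1369656, T(11)=-5412015, T(12)=21384891; answer 21384891
Part IV: A3 = 21384891; d = 20; remainder = value at the root: 8*(20)^2 - 9*(20)^1 - 2 = (3200) + (-180) + (-2) = 3018; answer 3018

3018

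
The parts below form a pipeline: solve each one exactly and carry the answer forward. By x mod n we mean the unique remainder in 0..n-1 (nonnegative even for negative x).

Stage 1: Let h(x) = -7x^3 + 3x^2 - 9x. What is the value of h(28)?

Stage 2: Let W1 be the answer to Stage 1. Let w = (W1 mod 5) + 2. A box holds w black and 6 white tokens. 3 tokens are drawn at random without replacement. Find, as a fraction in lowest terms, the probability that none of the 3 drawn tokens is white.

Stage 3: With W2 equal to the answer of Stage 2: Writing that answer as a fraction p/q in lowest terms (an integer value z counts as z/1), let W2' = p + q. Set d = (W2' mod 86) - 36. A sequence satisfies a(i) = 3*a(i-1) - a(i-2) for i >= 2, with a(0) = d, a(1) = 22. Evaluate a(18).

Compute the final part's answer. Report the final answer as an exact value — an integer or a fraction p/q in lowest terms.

49026281

Stage 1: -7*(28)^3 + 3*(28)^2 - 9*(28)^1 = (-153664) + (2352) + (-252) = -151564; answer -151564
Stage 2: W1 = -151564; w = 3; total draws C(9,3) = 84; favorable C(3,3) = 1; P = 1/84; answer 1/84
Stage 3: W2 = 1/84; threaded value p + q = 85; d = 49; a(2) = 3*(22) - 1*(49) = 17; iterating: a(2)=17, a(3)=29, a(4)=70, a(5)=181, a(6)=473, a(7)=1238, a(8)=3241, a(9)=8485, a(10)=22214, a(11)=58157, a(12)=152257, a(13)=398614, a(14)=1043585, a(15)=2732141, a(16)=7152838, a(17)=18726373, a(18)=49026281; answer 49026281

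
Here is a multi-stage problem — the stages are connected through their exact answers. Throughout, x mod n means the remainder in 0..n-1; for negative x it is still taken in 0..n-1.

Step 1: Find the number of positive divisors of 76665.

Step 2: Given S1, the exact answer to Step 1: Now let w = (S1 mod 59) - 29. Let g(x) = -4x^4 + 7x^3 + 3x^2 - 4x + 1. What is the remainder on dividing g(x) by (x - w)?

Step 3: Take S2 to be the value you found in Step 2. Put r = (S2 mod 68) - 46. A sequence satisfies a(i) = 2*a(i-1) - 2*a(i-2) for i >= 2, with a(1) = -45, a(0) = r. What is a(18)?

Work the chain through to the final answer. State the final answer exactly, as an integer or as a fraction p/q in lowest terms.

0

Step 1: 76665 = 3 * 5 * 19 * 269; number of divisors = (1+1) * (1+1) * (1+1) * (1+1) = 16; answer 16
Step 2: S1 = 16; w = -13; remainder = value at the root: -4*(-13)^4 + 7*(-13)^3 + 3*(-13)^2 - 4*(-13)^1 + 1 = (-114244) + (-15379) + (507) + (52) + (1) = -129063; answer -129063
Step 3: S2 = -129063; r = -45; a(2) = 2*(-45) - 2*(-45) = 0; iterating: a(2)=0, a(3)=90, a(4)=180, a(5)=180, a(6)=0, a(7)=-360, a(8)=-720, a(9)=-720, a(10)=0, a(11)=1440, a(12)=2880, a(13)=2880, a(14)=0, a(15)=-5760, a(16)=-11520, a(17)=-11520, a(18)=0; answer 0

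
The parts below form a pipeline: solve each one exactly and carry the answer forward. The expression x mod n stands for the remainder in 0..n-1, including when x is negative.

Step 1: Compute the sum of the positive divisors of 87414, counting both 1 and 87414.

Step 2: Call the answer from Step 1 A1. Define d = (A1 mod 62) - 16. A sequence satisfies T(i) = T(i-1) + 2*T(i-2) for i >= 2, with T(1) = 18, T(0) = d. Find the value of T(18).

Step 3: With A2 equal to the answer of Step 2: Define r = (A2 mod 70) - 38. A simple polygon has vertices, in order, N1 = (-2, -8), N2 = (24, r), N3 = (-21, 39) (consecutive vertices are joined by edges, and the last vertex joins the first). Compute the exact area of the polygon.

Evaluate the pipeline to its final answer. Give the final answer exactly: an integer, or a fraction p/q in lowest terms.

Step 1: 87414 = 2 * 3 * 17 * 857; sigma = (1 + 2) * (1 + 3) * (1 + 17) * (1 + 857) = 3 * 4 * 18 * 858 = 185328; answer 185328
Step 2: A1 = 185328; d = -6; T(2) = 1*(18) + 2*(-6) = 6; iterating: T(2)=6, T(3)=42, T(4)=54, T(5)=138, T(6)=246, T(7)=522, T(8)=1014, T(9)=2058, T(10)=4086, T(11)=8202, T(12)=16374, T(13)=32778, T(14)=65526, T(15)=131082, T(16)=262134, T(17)=524298, T(18)=1048566; answer 1048566
Step 3: A2 = 1048566; r = -2; cross terms: (-2*-2 - 24*-8)=196, (24*39 - -21*-2)=894, (-21*-8 - -2*39)=246; twice the area = |1336| = 1336; area = 668; answer 668

668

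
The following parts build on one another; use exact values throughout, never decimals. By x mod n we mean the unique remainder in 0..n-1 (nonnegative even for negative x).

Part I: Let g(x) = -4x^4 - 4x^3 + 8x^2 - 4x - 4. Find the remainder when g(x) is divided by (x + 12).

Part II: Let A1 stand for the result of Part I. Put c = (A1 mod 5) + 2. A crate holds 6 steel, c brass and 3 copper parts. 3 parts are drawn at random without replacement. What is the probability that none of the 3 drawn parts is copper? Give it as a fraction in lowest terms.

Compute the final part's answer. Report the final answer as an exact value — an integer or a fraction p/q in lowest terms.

44/91

Part I: remainder = value at the root: -4*(-12)^4 - 4*(-12)^3 + 8*(-12)^2 - 4*(-12)^1 - 4 = (-82944) + (6912) + (1152) + (48) + (-4) = -74836; answer -74836
Part II: A1 = -74836; c = 6; total draws C(15,3) = 455; favorable C(12,3) = 220; P = 44/91; answer 44/91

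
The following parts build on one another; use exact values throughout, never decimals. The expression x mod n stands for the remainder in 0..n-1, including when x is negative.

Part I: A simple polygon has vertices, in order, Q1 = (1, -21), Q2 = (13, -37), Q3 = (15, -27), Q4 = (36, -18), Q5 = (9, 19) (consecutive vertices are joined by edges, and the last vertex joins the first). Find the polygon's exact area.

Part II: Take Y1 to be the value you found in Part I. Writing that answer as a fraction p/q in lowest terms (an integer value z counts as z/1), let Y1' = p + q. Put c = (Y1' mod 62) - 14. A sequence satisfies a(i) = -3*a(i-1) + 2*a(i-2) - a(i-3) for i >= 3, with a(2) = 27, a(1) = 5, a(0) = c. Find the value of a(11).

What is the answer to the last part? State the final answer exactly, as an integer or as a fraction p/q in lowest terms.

Part I: cross terms: (1*-37 - 13*-21)=236, (13*-27 - 15*-37)=204, (15*-18 - 36*-27)=702, (36*19 - 9*-18)=846, (9*-21 - 1*19)=-208; twice the area = |1780| = 1780; area = 890; answer 890
Part II: Y1 = 890; threaded value p + q = 891; c = 9; a(3) = -3*(27) + 2*(5) - 1*(9) = -80; iterating: a(3)=-80, a(4)=289, a(5)=-1054, a(6)=3820, a(7)=-13857, a(8)=50265, a(9)=-182329, a(10)=661374, a(11)=-2399045; answer -2399045

-2399045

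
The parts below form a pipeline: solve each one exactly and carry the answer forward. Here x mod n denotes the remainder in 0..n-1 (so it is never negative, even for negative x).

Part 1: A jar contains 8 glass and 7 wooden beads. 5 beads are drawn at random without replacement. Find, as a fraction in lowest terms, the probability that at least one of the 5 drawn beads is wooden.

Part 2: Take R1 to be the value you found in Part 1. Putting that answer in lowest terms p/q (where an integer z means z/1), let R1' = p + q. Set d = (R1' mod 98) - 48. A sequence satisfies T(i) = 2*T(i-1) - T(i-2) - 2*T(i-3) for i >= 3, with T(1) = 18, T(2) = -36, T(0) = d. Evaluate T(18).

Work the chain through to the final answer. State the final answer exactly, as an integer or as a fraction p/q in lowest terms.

403236

Part 1: total draws C(15,5) = 3003; complement C(8,5) = 56; favorable 3003 - 56 = 2947; P = 421/429; answer 421/429
Part 2: R1 = 421/429; threaded value p + q = 850; d = 18; T(3) = 2*(-36) - 1*(18) - 2*(18) = -126; iterating: T(3)=-126, T(4)=-252, T(5)=-306, T(6)=-108, T(7)=594, T(8)=1908, T(9)=3438, T(10)=3780, T(11)=306, T(12)=-10044, T(13)=-27954, T(14)=-46476, T(15)=-44910, T(16)=12564, T(17)=162990, T(18)=403236; answer 403236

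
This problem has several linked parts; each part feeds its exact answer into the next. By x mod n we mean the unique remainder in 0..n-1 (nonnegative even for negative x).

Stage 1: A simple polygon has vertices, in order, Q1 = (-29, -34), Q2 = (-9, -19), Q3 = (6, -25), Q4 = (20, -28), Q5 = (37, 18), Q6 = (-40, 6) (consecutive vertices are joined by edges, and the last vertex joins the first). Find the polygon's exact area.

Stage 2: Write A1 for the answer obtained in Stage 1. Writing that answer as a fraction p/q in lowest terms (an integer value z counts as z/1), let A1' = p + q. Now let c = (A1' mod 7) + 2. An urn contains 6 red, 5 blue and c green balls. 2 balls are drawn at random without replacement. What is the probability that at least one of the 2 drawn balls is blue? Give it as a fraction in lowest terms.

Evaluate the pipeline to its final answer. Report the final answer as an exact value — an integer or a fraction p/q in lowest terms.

55/91

Stage 1: cross terms: (-29*-19 - -9*-34)=245, (-9*-25 - 6*-19)=339, (6*-28 - 20*-25)=332, (20*18 - 37*-28)=1396, (37*6 - -40*18)=942, (-40*-34 - -29*6)=1534; twice the area = |4788| = 4788; area = 2394; answer 2394
Stage 2: A1 = 2394; threaded value p + q = 2395; c = 3; total draws C(14,2) = 91; complement C(9,2) = 36; favorable 91 - 36 = 55; P = 55/91; answer 55/91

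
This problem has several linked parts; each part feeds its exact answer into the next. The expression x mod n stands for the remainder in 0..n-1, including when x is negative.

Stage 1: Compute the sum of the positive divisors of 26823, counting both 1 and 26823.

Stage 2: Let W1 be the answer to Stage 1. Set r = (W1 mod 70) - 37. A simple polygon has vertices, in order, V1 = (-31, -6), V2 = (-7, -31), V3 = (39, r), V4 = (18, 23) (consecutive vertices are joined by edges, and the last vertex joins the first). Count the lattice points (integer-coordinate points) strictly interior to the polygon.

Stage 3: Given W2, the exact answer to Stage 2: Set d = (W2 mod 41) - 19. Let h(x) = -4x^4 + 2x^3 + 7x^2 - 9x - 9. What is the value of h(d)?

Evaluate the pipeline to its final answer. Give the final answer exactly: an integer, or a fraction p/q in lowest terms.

-108793

Stage 1: 26823 = 3 * 8941; sigma = (1 + 3) * (1 + 8941) = 4 * 8942 = 35768; answer 35768
Stage 2: W1 = 35768; r = 31; cross terms: (-31*-31 - -7*-6)=919, (-7*31 - 39*-31)=992, (39*23 - 18*31)=339, (18*-6 - -31*23)=605; twice the area = |2855| = 2855; area = 2855/2; boundary points = 1 + 2 + 1 + 1 = 5; strictly interior points = area - boundary/2 + 1 = 1426; answer 1426
Stage 3: W2 = 1426; d = 13; -4*(13)^4 + 2*(13)^3 + 7*(13)^2 - 9*(13)^1 - 9 = (-114244) + (4394) + (1183) + (-117) + (-9) = -108793; answer -108793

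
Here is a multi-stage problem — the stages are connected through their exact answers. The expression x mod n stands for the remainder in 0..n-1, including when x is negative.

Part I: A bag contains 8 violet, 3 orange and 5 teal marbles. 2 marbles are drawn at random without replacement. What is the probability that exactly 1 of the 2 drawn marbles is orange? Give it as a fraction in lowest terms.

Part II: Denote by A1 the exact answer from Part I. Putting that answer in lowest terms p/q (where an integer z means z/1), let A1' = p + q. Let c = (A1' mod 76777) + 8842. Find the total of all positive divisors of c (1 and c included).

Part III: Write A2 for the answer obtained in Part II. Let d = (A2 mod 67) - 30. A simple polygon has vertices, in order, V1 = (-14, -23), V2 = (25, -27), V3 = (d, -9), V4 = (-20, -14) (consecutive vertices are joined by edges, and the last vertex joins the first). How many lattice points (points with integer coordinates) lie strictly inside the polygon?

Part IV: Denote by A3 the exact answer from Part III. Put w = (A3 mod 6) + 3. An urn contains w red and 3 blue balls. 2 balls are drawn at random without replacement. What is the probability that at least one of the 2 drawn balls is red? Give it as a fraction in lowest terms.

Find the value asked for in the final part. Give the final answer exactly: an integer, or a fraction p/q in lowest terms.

Part I: total draws C(16,2) = 120; favorable C(3,1)*C(13,1) = 39; P = 13/40; answer 13/40
Part II: A1 = 13/40; threaded value p + q = 53; c = 8895; 8895 = 3 * 5 * 593; sigma = (1 + 3) * (1 + 5) * (1 + 593) = 4 * 6 * 594 = 14256; answer 14256
Part III: A2 = 14256; d = 22; cross terms: (-14*-27 - 25*-23)=953, (25*-9 - 22*-27)=369, (22*-14 - -20*-9)=-488, (-20*-23 - -14*-14)=264; twice the area = |1098| = 1098; area = 549; boundary points = 1 + 3 + 1 + 3 = 8; strictly interior points = area - boundary/2 + 1 = 546; answer 546
Part IV: A3 = 546; w = 3; total draws C(6,2) = 15; complement C(3,2) = 3; favorable 15 - 3 = 12; P = 4/5; answer 4/5

4/5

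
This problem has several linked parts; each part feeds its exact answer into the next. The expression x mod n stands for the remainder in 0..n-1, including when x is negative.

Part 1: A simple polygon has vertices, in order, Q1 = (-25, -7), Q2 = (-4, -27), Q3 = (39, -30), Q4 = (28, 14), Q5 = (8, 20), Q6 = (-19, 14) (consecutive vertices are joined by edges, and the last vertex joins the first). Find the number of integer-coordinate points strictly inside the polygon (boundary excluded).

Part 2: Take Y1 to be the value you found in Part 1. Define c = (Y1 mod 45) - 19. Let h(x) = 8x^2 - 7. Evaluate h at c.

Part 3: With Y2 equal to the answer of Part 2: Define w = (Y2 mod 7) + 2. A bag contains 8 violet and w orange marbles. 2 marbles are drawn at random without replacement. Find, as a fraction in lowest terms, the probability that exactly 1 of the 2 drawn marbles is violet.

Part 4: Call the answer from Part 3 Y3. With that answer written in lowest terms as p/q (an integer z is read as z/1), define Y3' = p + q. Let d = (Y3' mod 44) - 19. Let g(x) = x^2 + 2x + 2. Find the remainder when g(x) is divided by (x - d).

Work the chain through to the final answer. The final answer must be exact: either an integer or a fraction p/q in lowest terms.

122

Part 1: cross terms: (-25*-27 - -4*-7)=647, (-4*-30 - 39*-27)=1173, (39*14 - 28*-30)=1386, (28*20 - 8*14)=448, (8*14 - -19*20)=492, (-19*-7 - -25*14)=483; twice the area = |4629| = 4629; area = 4629/2; boundary points = 1 + 1 + 11 + 2 + 3 + 3 = 21; strictly interior points = area - boundary/2 + 1 = 2305; answer 2305
Part 2: Y1 = 2305; c = -9; 8*(-9)^2 - 7 = (648) + (-7) = 641; answer 641
Part 3: Y2 = 641; w = 6; total draws C(14,2) = 91; favorable C(8,1)*C(6,1) = 48; P = 48/91; answer 48/91
Part 4: Y3 = 48/91; threaded value p + q = 139; d = -12; remainder = value at the root: 1*(-12)^2 + 2*(-12)^1 + 2 = (144) + (-24) + (2) = 122; answer 122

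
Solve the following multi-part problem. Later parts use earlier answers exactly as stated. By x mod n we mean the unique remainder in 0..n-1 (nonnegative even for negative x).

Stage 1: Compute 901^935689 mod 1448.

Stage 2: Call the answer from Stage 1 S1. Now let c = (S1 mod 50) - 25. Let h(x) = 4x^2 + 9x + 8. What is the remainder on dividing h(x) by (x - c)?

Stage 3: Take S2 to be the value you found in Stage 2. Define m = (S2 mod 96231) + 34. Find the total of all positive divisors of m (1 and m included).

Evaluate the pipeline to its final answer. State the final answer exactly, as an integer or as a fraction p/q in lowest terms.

1596

Stage 1: squarings mod 1448: 901^1=901, 901^2=921, 901^4=1161, 901^8=1281, 901^16=377, 901^32=225, 901^64=1393, 901^128=129, 901^256=713, 901^512=121, 901^1024=161, 901^2048=1305, 901^4096=177, 901^8192=921, 901^16384=1161, 901^32768=1281, 901^65536=377, 901^131072=225, 901^262144=1393, 901^524288=129; 901^935689 = 901^1 * 901^8 * 901^256 * 901^512 * 901^1024 * 901^16384 * 901^131072 * 901^262144 * 901^524288 = 437 (mod 1448); answer 437
Stage 2: S1 = 437; c = 12; remainder = value at the root: 4*(12)^2 + 9*(12)^1 + 8 = (576) + (108) + (8) = 692; answer 692
Stage 3: S2 = 692; m = 726; 726 = 2 * 3 * 11^2; sigma = (1 + 2) * (1 + 3) * (1 + 11 + 121) = 3 * 4 * 133 = 1596; answer 1596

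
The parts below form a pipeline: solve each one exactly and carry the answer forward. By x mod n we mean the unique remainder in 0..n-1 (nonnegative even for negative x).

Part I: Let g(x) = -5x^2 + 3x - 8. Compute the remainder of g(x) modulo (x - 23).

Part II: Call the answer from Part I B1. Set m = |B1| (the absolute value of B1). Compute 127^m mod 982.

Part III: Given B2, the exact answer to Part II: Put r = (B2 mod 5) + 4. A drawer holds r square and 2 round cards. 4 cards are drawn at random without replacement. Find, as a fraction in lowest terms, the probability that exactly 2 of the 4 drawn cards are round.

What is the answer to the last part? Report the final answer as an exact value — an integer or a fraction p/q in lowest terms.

Part I: remainder = value at the root: -5*(23)^2 + 3*(23)^1 - 8 = (-2645) + (69) + (-8) = -2584; answer -2584
Part II: B1 = -2584; m = 2584; squarings mod 982: 127^1=127, 127^2=417, 127^4=75, 127^8=715, 127^16=585, 127^32=489, 127^64=495, 127^128=507, 127^256=747, 127^512=233, 127^1024=279, 127^2048=263; 127^2584 = 127^8 * 127^16 * 127^512 * 127^2048 = 71 (mod 982); answer 71
Part III: B2 = 71; r = 5; total draws C(7,4) = 35; favorable C(2,2)*C(5,2) = 10; P = 2/7; answer 2/7

2/7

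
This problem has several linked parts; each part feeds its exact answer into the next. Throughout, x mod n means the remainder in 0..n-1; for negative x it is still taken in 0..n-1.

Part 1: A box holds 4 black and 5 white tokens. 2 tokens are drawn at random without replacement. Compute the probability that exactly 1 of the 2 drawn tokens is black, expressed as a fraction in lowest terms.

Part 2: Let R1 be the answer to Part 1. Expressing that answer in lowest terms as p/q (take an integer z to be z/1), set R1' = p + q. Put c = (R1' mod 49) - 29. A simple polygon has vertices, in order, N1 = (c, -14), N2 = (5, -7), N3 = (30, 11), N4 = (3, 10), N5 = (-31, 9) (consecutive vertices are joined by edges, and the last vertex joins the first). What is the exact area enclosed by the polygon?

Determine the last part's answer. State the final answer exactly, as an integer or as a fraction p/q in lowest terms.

1613/2

Part 1: total draws C(9,2) = 36; favorable C(4,1)*C(5,1) = 20; P = 5/9; answer 5/9
Part 2: R1 = 5/9; threaded value p + q = 14; c = -15; cross terms: (-15*-7 - 5*-14)=175, (5*11 - 30*-7)=265, (30*10 - 3*11)=267, (3*9 - -31*10)=337, (-31*-14 - -15*9)=569; twice the area = |1613| = 1613; area = 1613/2; answer 1613/2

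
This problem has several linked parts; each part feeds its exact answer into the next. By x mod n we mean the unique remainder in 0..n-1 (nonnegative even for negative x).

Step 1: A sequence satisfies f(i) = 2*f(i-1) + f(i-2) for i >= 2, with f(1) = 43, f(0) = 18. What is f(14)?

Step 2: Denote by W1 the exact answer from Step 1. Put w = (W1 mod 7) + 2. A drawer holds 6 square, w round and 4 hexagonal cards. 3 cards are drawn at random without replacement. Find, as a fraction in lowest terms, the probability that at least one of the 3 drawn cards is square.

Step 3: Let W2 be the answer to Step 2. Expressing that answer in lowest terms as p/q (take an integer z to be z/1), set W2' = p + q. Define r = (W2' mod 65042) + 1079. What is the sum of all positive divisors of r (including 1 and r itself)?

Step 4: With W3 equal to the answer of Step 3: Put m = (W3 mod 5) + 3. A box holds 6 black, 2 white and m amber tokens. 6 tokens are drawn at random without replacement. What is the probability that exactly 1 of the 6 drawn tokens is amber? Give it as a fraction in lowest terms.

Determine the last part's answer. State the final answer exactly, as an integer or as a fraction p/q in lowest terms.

4/11

Step 1: f(2) = 2*(43) + 1*(18) = 104; iterating: f(2)=104, f(3)=251, f(4)=606, f(5)=1463, f(6)=3532, f(7)=8527, f(8)=20586, f(9)=49699, f(10)=119984, f(11)=289667, f(12)=699318, f(13)=1688303, f(14)=4075924; answer 4075924
Step 2: W1 = 4075924; w = 8; total draws C(18,3) = 816; complement C(12,3) = 220; favorable 816 - 220 = 596; P = 149/204; answer 149/204
Step 3: W2 = 149/204; threaded value p + q = 353; r = 1432; 1432 = 2^3 * 179; sigma = (1 + 2 + 4 + 8) * (1 + 179) = 15 * 180 = 2700; answer 2700
Step 4: W3 = 2700; m = 3; total draws C(11,6) = 462; favorable C(3,1)*C(8,5) = 168; P = 4/11; answer 4/11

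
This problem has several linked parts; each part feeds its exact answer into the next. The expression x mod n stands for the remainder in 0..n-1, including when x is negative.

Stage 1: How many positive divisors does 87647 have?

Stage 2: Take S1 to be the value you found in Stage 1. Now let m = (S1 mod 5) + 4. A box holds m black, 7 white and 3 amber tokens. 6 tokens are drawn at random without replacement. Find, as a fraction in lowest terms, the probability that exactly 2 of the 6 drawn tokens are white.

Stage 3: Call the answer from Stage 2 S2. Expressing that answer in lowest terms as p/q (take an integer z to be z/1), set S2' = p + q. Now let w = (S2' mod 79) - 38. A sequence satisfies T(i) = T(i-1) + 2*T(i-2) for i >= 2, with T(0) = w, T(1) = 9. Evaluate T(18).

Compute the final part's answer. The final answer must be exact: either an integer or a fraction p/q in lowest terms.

-1310739

Stage 1: 87647 = 7 * 19 * 659; number of divisors = (1+1) * (1+1) * (1+1) = 8; answer 8
Stage 2: S1 = 8; m = 7; total draws C(17,6) = 12376; favorable C(7,2)*C(10,4) = 4410; P = 315/884; answer 315/884
Stage 3: S2 = 315/884; threaded value p + q = 1199; w = -24; T(2) = 1*(9) + 2*(-24) = -39; iterating: T(2)=-39, T(3)=-21, T(4)=-99, T(5)=-141, T(6)=-339, T(7)=-621, T(8)=-1299, T(9)=-2541, T(10)=-5139, T(11)=-10221, T(12)=-20499, T(13)=-40941, T(14)=-81939, T(15)=-163821, T(16)=-327699, T(17)=-655341, T(18)=-1310739; answer -1310739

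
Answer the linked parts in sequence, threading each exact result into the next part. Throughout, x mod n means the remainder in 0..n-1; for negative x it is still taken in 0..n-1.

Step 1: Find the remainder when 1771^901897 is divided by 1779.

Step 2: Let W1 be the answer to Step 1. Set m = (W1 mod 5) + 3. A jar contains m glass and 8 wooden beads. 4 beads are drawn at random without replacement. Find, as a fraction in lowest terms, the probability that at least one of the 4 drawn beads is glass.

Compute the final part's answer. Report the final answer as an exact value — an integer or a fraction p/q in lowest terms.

Step 1: squarings mod 1779: 1771^1=1771, 1771^2=64, 1771^4=538, 1771^8=1246, 1771^16=1228, 1771^32=1171, 1771^64=1411, 1771^128=220, 1771^256=367, 1771^512=1264, 1771^1024=154, 1771^2048=589, 1771^4096=16, 1771^8192=256, 1771^16384=1492, 1771^32768=535, 1771^65536=1585, 1771^131072=277, 1771^262144=232, 1771^524288=454; 1771^901897 = 1771^1 * 1771^8 * 1771^256 * 1771^512 * 1771^16384 * 1771^32768 * 1771^65536 * 1771^262144 * 1771^524288 = 1327 (mod 1779); answer 1327
Step 2: W1 = 1327; m = 5; total draws C(13,4) = 715; complement C(8,4) = 70; favorable 715 - 70 = 645; P = 129/143; answer 129/143

129/143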